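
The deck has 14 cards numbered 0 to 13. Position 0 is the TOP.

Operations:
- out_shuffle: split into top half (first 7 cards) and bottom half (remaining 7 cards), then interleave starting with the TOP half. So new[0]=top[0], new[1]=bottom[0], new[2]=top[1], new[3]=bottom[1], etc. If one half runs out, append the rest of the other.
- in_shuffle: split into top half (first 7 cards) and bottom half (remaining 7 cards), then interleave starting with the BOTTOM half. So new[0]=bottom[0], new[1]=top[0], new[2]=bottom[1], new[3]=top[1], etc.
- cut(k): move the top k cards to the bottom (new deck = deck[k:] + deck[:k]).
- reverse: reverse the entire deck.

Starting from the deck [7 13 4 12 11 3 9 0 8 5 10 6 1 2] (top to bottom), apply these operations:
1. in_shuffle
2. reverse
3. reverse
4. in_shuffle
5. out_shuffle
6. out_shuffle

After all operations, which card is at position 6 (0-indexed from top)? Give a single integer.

After op 1 (in_shuffle): [0 7 8 13 5 4 10 12 6 11 1 3 2 9]
After op 2 (reverse): [9 2 3 1 11 6 12 10 4 5 13 8 7 0]
After op 3 (reverse): [0 7 8 13 5 4 10 12 6 11 1 3 2 9]
After op 4 (in_shuffle): [12 0 6 7 11 8 1 13 3 5 2 4 9 10]
After op 5 (out_shuffle): [12 13 0 3 6 5 7 2 11 4 8 9 1 10]
After op 6 (out_shuffle): [12 2 13 11 0 4 3 8 6 9 5 1 7 10]
Position 6: card 3.

Answer: 3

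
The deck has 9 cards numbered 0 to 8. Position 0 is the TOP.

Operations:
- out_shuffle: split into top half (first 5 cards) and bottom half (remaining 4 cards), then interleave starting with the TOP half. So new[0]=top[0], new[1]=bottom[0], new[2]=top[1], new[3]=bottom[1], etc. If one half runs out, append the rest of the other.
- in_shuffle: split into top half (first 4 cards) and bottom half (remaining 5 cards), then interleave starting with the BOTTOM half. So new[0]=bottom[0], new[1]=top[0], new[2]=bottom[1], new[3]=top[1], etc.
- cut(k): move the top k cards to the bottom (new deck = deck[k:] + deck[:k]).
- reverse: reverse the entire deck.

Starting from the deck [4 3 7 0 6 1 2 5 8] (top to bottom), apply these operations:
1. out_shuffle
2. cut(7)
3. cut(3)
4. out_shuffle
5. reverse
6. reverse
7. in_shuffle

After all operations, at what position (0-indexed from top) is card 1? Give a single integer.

After op 1 (out_shuffle): [4 1 3 2 7 5 0 8 6]
After op 2 (cut(7)): [8 6 4 1 3 2 7 5 0]
After op 3 (cut(3)): [1 3 2 7 5 0 8 6 4]
After op 4 (out_shuffle): [1 0 3 8 2 6 7 4 5]
After op 5 (reverse): [5 4 7 6 2 8 3 0 1]
After op 6 (reverse): [1 0 3 8 2 6 7 4 5]
After op 7 (in_shuffle): [2 1 6 0 7 3 4 8 5]
Card 1 is at position 1.

Answer: 1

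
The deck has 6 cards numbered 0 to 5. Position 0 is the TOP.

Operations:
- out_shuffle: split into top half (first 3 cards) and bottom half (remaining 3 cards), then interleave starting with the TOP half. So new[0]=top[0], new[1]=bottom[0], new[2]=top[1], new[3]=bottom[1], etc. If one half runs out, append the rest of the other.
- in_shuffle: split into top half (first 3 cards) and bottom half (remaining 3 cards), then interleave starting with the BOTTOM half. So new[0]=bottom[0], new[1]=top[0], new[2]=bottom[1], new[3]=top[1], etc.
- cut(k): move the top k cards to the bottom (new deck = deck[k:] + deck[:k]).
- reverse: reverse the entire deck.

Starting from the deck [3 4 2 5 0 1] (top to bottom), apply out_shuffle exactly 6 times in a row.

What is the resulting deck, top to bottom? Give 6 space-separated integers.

After op 1 (out_shuffle): [3 5 4 0 2 1]
After op 2 (out_shuffle): [3 0 5 2 4 1]
After op 3 (out_shuffle): [3 2 0 4 5 1]
After op 4 (out_shuffle): [3 4 2 5 0 1]
After op 5 (out_shuffle): [3 5 4 0 2 1]
After op 6 (out_shuffle): [3 0 5 2 4 1]

Answer: 3 0 5 2 4 1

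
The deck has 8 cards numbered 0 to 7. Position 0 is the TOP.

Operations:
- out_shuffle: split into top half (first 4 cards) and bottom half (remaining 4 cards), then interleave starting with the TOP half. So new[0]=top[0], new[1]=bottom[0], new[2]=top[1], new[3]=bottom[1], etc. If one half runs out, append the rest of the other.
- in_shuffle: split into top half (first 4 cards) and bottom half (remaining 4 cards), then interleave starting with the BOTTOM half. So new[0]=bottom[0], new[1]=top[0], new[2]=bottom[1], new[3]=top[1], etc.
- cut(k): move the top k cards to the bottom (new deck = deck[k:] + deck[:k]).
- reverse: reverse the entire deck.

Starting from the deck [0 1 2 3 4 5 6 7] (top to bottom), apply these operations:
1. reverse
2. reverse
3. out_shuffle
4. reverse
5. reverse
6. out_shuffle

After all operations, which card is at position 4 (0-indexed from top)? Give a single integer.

Answer: 1

Derivation:
After op 1 (reverse): [7 6 5 4 3 2 1 0]
After op 2 (reverse): [0 1 2 3 4 5 6 7]
After op 3 (out_shuffle): [0 4 1 5 2 6 3 7]
After op 4 (reverse): [7 3 6 2 5 1 4 0]
After op 5 (reverse): [0 4 1 5 2 6 3 7]
After op 6 (out_shuffle): [0 2 4 6 1 3 5 7]
Position 4: card 1.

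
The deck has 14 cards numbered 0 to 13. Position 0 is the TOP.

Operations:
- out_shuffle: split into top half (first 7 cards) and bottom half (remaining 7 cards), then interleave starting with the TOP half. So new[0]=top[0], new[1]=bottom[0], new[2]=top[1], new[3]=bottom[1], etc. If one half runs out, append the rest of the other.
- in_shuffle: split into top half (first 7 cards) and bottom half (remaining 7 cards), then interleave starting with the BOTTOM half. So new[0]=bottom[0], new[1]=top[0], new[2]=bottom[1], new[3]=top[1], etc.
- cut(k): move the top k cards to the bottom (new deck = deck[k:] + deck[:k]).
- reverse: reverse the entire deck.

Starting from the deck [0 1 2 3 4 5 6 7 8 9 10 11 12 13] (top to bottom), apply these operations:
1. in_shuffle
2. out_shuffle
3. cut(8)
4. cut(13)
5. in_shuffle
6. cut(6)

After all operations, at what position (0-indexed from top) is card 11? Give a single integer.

After op 1 (in_shuffle): [7 0 8 1 9 2 10 3 11 4 12 5 13 6]
After op 2 (out_shuffle): [7 3 0 11 8 4 1 12 9 5 2 13 10 6]
After op 3 (cut(8)): [9 5 2 13 10 6 7 3 0 11 8 4 1 12]
After op 4 (cut(13)): [12 9 5 2 13 10 6 7 3 0 11 8 4 1]
After op 5 (in_shuffle): [7 12 3 9 0 5 11 2 8 13 4 10 1 6]
After op 6 (cut(6)): [11 2 8 13 4 10 1 6 7 12 3 9 0 5]
Card 11 is at position 0.

Answer: 0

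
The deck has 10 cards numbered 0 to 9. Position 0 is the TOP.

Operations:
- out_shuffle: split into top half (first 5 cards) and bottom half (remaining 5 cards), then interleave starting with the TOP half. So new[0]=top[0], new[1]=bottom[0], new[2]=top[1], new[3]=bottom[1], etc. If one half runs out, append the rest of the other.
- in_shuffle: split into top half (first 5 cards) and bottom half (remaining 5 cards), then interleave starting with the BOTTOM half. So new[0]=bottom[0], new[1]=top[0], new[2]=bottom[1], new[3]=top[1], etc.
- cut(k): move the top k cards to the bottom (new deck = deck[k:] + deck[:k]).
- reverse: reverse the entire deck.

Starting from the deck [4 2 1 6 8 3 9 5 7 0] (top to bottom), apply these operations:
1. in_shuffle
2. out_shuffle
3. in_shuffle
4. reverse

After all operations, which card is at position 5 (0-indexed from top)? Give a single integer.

Answer: 0

Derivation:
After op 1 (in_shuffle): [3 4 9 2 5 1 7 6 0 8]
After op 2 (out_shuffle): [3 1 4 7 9 6 2 0 5 8]
After op 3 (in_shuffle): [6 3 2 1 0 4 5 7 8 9]
After op 4 (reverse): [9 8 7 5 4 0 1 2 3 6]
Position 5: card 0.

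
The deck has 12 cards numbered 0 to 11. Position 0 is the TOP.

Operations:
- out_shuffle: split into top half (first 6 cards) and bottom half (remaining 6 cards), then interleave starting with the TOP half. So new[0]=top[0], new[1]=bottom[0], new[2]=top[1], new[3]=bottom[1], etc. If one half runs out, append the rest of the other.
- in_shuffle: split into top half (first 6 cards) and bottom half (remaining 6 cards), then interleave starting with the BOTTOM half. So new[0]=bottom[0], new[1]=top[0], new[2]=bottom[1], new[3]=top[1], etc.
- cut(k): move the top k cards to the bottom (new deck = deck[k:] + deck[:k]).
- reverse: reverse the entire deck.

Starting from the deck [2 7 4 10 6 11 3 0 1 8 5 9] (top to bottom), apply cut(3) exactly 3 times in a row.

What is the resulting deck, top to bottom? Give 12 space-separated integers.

Answer: 8 5 9 2 7 4 10 6 11 3 0 1

Derivation:
After op 1 (cut(3)): [10 6 11 3 0 1 8 5 9 2 7 4]
After op 2 (cut(3)): [3 0 1 8 5 9 2 7 4 10 6 11]
After op 3 (cut(3)): [8 5 9 2 7 4 10 6 11 3 0 1]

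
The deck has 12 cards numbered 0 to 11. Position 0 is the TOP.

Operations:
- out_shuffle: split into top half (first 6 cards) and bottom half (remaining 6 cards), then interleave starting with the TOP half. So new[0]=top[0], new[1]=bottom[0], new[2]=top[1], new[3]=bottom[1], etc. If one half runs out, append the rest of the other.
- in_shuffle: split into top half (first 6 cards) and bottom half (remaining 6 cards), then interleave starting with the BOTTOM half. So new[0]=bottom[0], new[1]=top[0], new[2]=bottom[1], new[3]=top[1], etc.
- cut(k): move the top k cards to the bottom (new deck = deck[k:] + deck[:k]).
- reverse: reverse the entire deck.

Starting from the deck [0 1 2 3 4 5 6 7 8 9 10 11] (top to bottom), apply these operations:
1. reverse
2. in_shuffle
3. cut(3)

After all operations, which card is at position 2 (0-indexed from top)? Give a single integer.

After op 1 (reverse): [11 10 9 8 7 6 5 4 3 2 1 0]
After op 2 (in_shuffle): [5 11 4 10 3 9 2 8 1 7 0 6]
After op 3 (cut(3)): [10 3 9 2 8 1 7 0 6 5 11 4]
Position 2: card 9.

Answer: 9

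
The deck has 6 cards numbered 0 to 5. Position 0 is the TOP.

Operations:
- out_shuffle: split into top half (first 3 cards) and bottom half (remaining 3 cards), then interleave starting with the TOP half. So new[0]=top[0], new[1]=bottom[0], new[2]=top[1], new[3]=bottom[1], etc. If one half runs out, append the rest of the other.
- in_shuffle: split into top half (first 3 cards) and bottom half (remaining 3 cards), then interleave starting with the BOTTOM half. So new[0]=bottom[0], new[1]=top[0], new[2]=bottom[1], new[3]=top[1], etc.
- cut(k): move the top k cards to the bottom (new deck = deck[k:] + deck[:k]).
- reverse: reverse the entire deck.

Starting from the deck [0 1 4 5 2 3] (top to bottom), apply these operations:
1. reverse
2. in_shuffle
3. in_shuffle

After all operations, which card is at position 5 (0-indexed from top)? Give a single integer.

Answer: 1

Derivation:
After op 1 (reverse): [3 2 5 4 1 0]
After op 2 (in_shuffle): [4 3 1 2 0 5]
After op 3 (in_shuffle): [2 4 0 3 5 1]
Position 5: card 1.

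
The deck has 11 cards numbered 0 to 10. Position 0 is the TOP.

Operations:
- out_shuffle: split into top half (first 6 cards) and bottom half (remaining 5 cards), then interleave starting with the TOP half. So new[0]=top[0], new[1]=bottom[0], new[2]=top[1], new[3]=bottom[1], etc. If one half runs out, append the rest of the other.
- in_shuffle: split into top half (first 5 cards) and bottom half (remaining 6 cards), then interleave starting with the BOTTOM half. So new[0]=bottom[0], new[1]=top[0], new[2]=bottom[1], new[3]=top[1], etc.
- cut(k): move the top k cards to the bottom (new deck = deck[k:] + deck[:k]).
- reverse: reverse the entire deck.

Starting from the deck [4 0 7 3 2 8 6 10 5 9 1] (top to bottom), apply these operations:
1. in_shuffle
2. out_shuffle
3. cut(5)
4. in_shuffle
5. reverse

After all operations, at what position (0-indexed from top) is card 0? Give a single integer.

After op 1 (in_shuffle): [8 4 6 0 10 7 5 3 9 2 1]
After op 2 (out_shuffle): [8 5 4 3 6 9 0 2 10 1 7]
After op 3 (cut(5)): [9 0 2 10 1 7 8 5 4 3 6]
After op 4 (in_shuffle): [7 9 8 0 5 2 4 10 3 1 6]
After op 5 (reverse): [6 1 3 10 4 2 5 0 8 9 7]
Card 0 is at position 7.

Answer: 7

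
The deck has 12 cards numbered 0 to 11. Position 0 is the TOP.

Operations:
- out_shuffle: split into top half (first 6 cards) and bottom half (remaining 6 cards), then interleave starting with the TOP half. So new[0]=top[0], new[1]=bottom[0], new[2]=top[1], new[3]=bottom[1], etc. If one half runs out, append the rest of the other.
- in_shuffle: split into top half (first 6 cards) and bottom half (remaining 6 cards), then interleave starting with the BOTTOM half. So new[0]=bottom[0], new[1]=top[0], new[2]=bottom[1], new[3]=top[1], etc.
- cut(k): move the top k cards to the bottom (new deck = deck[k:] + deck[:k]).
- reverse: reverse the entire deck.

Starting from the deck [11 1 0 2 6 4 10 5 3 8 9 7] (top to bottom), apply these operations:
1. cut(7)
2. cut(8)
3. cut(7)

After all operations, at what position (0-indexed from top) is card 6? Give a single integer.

After op 1 (cut(7)): [5 3 8 9 7 11 1 0 2 6 4 10]
After op 2 (cut(8)): [2 6 4 10 5 3 8 9 7 11 1 0]
After op 3 (cut(7)): [9 7 11 1 0 2 6 4 10 5 3 8]
Card 6 is at position 6.

Answer: 6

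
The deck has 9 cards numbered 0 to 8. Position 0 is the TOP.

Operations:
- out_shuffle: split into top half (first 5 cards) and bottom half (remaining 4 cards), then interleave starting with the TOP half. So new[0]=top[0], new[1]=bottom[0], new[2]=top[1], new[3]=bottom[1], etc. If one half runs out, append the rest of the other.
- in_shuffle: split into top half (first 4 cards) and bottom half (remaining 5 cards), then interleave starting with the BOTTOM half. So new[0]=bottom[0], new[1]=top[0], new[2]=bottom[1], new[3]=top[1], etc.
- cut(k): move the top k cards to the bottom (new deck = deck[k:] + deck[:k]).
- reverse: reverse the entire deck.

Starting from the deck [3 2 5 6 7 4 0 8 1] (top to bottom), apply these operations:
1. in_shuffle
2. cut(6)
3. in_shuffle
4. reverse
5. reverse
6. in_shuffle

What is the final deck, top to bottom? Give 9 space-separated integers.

After op 1 (in_shuffle): [7 3 4 2 0 5 8 6 1]
After op 2 (cut(6)): [8 6 1 7 3 4 2 0 5]
After op 3 (in_shuffle): [3 8 4 6 2 1 0 7 5]
After op 4 (reverse): [5 7 0 1 2 6 4 8 3]
After op 5 (reverse): [3 8 4 6 2 1 0 7 5]
After op 6 (in_shuffle): [2 3 1 8 0 4 7 6 5]

Answer: 2 3 1 8 0 4 7 6 5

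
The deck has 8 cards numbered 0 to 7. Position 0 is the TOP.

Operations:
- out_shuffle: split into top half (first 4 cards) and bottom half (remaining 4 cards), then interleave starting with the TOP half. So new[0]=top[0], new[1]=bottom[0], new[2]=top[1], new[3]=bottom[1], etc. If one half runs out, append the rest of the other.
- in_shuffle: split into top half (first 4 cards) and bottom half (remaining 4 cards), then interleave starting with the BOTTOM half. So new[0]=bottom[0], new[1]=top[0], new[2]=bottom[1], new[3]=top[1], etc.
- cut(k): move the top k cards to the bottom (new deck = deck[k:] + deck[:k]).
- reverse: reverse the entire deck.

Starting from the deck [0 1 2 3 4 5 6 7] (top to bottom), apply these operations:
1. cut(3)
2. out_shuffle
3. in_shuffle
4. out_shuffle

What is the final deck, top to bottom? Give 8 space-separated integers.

Answer: 5 6 3 4 1 2 7 0

Derivation:
After op 1 (cut(3)): [3 4 5 6 7 0 1 2]
After op 2 (out_shuffle): [3 7 4 0 5 1 6 2]
After op 3 (in_shuffle): [5 3 1 7 6 4 2 0]
After op 4 (out_shuffle): [5 6 3 4 1 2 7 0]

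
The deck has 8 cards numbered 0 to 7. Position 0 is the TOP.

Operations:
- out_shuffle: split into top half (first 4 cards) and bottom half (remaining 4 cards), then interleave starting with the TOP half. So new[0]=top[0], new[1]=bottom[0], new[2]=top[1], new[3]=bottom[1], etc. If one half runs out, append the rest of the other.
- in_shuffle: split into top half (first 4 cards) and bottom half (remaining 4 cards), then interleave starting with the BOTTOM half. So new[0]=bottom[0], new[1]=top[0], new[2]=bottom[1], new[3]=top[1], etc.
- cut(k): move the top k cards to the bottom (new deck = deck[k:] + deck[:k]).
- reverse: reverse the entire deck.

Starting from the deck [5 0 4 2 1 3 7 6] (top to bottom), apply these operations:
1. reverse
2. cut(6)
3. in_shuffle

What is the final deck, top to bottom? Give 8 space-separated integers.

After op 1 (reverse): [6 7 3 1 2 4 0 5]
After op 2 (cut(6)): [0 5 6 7 3 1 2 4]
After op 3 (in_shuffle): [3 0 1 5 2 6 4 7]

Answer: 3 0 1 5 2 6 4 7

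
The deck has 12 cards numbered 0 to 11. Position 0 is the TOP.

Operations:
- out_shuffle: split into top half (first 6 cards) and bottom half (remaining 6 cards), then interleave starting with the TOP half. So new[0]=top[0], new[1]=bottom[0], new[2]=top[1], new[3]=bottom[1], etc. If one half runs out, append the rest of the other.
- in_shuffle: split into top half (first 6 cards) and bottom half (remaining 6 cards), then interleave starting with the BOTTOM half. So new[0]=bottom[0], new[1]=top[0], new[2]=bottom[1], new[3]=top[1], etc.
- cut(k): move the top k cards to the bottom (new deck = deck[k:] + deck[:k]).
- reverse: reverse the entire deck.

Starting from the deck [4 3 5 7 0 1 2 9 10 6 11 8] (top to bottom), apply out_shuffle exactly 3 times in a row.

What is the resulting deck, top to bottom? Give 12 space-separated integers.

Answer: 4 9 7 11 2 5 6 1 3 10 0 8

Derivation:
After op 1 (out_shuffle): [4 2 3 9 5 10 7 6 0 11 1 8]
After op 2 (out_shuffle): [4 7 2 6 3 0 9 11 5 1 10 8]
After op 3 (out_shuffle): [4 9 7 11 2 5 6 1 3 10 0 8]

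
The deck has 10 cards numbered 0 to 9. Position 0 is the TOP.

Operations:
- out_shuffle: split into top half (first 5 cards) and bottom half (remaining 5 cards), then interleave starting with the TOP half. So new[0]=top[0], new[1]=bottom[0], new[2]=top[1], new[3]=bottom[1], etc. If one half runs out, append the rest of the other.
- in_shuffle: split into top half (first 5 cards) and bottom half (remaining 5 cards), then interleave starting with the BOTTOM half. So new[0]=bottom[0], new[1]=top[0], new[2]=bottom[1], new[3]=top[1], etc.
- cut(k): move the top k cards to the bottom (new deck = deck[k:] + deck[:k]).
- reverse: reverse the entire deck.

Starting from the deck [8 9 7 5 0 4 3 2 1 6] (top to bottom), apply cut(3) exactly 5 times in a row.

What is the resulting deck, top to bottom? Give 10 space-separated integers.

Answer: 4 3 2 1 6 8 9 7 5 0

Derivation:
After op 1 (cut(3)): [5 0 4 3 2 1 6 8 9 7]
After op 2 (cut(3)): [3 2 1 6 8 9 7 5 0 4]
After op 3 (cut(3)): [6 8 9 7 5 0 4 3 2 1]
After op 4 (cut(3)): [7 5 0 4 3 2 1 6 8 9]
After op 5 (cut(3)): [4 3 2 1 6 8 9 7 5 0]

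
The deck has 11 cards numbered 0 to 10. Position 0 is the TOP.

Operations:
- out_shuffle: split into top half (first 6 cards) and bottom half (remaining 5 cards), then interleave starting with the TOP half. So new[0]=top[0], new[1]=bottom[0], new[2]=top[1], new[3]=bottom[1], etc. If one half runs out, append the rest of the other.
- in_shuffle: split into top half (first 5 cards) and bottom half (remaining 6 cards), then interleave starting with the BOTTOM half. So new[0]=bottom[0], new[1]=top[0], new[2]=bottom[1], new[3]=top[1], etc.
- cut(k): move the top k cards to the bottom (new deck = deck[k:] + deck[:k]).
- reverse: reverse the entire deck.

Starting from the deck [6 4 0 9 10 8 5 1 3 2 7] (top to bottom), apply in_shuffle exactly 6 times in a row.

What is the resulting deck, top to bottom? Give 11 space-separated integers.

Answer: 10 2 9 3 0 1 4 5 6 8 7

Derivation:
After op 1 (in_shuffle): [8 6 5 4 1 0 3 9 2 10 7]
After op 2 (in_shuffle): [0 8 3 6 9 5 2 4 10 1 7]
After op 3 (in_shuffle): [5 0 2 8 4 3 10 6 1 9 7]
After op 4 (in_shuffle): [3 5 10 0 6 2 1 8 9 4 7]
After op 5 (in_shuffle): [2 3 1 5 8 10 9 0 4 6 7]
After op 6 (in_shuffle): [10 2 9 3 0 1 4 5 6 8 7]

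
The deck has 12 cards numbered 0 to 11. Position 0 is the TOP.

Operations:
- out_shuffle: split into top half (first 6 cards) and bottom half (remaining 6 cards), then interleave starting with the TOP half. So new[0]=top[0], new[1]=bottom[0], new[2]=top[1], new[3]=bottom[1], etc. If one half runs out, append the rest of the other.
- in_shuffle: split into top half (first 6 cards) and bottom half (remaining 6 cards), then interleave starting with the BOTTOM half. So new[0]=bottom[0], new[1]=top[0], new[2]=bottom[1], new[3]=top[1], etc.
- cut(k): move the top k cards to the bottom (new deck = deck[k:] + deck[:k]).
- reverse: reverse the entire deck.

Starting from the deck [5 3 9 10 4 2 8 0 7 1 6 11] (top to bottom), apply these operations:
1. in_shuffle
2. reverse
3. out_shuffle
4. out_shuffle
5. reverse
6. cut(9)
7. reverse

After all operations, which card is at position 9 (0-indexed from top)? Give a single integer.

Answer: 2

Derivation:
After op 1 (in_shuffle): [8 5 0 3 7 9 1 10 6 4 11 2]
After op 2 (reverse): [2 11 4 6 10 1 9 7 3 0 5 8]
After op 3 (out_shuffle): [2 9 11 7 4 3 6 0 10 5 1 8]
After op 4 (out_shuffle): [2 6 9 0 11 10 7 5 4 1 3 8]
After op 5 (reverse): [8 3 1 4 5 7 10 11 0 9 6 2]
After op 6 (cut(9)): [9 6 2 8 3 1 4 5 7 10 11 0]
After op 7 (reverse): [0 11 10 7 5 4 1 3 8 2 6 9]
Position 9: card 2.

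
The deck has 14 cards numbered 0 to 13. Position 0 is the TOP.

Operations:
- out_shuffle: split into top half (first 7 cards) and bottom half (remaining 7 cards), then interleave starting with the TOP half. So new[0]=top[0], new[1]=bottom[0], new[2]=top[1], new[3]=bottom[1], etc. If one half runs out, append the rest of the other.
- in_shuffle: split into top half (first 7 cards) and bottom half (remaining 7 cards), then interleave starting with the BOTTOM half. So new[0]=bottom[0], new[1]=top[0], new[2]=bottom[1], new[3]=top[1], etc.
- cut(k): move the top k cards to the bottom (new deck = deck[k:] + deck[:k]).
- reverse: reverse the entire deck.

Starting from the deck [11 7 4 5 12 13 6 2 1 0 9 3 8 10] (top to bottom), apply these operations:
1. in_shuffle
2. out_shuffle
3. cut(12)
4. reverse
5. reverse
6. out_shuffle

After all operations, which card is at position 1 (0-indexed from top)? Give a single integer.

Answer: 12

Derivation:
After op 1 (in_shuffle): [2 11 1 7 0 4 9 5 3 12 8 13 10 6]
After op 2 (out_shuffle): [2 5 11 3 1 12 7 8 0 13 4 10 9 6]
After op 3 (cut(12)): [9 6 2 5 11 3 1 12 7 8 0 13 4 10]
After op 4 (reverse): [10 4 13 0 8 7 12 1 3 11 5 2 6 9]
After op 5 (reverse): [9 6 2 5 11 3 1 12 7 8 0 13 4 10]
After op 6 (out_shuffle): [9 12 6 7 2 8 5 0 11 13 3 4 1 10]
Position 1: card 12.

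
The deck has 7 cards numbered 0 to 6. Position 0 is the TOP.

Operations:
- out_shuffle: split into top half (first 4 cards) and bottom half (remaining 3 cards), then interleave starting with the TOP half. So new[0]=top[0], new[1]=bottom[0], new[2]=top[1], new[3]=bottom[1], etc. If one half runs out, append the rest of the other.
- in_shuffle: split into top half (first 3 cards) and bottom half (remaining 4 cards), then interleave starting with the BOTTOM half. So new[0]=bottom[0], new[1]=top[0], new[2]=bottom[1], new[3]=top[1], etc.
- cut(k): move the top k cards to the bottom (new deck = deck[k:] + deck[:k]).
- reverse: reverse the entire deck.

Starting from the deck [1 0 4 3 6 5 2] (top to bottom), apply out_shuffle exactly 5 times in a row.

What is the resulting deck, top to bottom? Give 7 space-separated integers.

Answer: 1 4 6 2 0 3 5

Derivation:
After op 1 (out_shuffle): [1 6 0 5 4 2 3]
After op 2 (out_shuffle): [1 4 6 2 0 3 5]
After op 3 (out_shuffle): [1 0 4 3 6 5 2]
After op 4 (out_shuffle): [1 6 0 5 4 2 3]
After op 5 (out_shuffle): [1 4 6 2 0 3 5]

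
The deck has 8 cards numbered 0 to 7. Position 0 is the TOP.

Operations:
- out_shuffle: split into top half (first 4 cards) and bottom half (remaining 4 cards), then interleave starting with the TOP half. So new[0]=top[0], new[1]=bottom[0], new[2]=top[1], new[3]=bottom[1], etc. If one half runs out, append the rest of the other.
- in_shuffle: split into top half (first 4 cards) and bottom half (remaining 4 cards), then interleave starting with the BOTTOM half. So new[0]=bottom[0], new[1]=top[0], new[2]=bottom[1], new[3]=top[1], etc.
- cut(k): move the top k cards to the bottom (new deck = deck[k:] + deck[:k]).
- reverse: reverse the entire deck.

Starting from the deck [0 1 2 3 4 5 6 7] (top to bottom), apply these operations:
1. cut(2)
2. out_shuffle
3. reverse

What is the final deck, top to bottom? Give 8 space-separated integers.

After op 1 (cut(2)): [2 3 4 5 6 7 0 1]
After op 2 (out_shuffle): [2 6 3 7 4 0 5 1]
After op 3 (reverse): [1 5 0 4 7 3 6 2]

Answer: 1 5 0 4 7 3 6 2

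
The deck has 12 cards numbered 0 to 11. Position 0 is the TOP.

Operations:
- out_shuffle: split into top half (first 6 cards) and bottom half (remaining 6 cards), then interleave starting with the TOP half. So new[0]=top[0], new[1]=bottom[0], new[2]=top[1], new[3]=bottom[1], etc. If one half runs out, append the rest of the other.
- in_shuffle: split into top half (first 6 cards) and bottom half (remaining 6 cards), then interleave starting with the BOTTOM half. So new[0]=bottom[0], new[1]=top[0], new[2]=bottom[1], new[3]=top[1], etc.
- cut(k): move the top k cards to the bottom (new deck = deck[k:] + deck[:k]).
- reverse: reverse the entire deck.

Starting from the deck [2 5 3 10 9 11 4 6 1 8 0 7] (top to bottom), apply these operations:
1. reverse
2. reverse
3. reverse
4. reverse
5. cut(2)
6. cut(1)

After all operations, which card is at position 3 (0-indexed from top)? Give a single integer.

Answer: 4

Derivation:
After op 1 (reverse): [7 0 8 1 6 4 11 9 10 3 5 2]
After op 2 (reverse): [2 5 3 10 9 11 4 6 1 8 0 7]
After op 3 (reverse): [7 0 8 1 6 4 11 9 10 3 5 2]
After op 4 (reverse): [2 5 3 10 9 11 4 6 1 8 0 7]
After op 5 (cut(2)): [3 10 9 11 4 6 1 8 0 7 2 5]
After op 6 (cut(1)): [10 9 11 4 6 1 8 0 7 2 5 3]
Position 3: card 4.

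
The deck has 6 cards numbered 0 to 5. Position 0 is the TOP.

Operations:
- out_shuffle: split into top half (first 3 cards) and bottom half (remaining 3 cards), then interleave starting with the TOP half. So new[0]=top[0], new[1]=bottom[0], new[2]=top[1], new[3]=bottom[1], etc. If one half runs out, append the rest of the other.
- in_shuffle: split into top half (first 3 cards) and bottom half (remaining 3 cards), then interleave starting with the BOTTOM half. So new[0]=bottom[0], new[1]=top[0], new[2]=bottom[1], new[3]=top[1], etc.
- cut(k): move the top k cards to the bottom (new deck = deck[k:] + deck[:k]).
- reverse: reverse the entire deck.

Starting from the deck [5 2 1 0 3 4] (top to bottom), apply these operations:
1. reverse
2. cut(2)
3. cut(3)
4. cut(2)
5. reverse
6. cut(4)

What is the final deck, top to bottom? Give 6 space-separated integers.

Answer: 0 3 4 5 2 1

Derivation:
After op 1 (reverse): [4 3 0 1 2 5]
After op 2 (cut(2)): [0 1 2 5 4 3]
After op 3 (cut(3)): [5 4 3 0 1 2]
After op 4 (cut(2)): [3 0 1 2 5 4]
After op 5 (reverse): [4 5 2 1 0 3]
After op 6 (cut(4)): [0 3 4 5 2 1]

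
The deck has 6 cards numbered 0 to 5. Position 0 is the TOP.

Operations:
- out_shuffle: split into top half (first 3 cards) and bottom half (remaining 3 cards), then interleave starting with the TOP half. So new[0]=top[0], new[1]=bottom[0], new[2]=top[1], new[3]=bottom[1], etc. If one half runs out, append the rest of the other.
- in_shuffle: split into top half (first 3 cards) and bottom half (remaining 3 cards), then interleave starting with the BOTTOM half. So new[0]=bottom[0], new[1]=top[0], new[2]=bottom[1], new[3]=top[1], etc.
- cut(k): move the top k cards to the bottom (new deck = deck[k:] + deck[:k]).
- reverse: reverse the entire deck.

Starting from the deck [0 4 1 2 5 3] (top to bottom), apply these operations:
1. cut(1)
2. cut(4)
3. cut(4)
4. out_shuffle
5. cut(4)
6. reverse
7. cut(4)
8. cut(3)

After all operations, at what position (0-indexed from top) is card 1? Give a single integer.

After op 1 (cut(1)): [4 1 2 5 3 0]
After op 2 (cut(4)): [3 0 4 1 2 5]
After op 3 (cut(4)): [2 5 3 0 4 1]
After op 4 (out_shuffle): [2 0 5 4 3 1]
After op 5 (cut(4)): [3 1 2 0 5 4]
After op 6 (reverse): [4 5 0 2 1 3]
After op 7 (cut(4)): [1 3 4 5 0 2]
After op 8 (cut(3)): [5 0 2 1 3 4]
Card 1 is at position 3.

Answer: 3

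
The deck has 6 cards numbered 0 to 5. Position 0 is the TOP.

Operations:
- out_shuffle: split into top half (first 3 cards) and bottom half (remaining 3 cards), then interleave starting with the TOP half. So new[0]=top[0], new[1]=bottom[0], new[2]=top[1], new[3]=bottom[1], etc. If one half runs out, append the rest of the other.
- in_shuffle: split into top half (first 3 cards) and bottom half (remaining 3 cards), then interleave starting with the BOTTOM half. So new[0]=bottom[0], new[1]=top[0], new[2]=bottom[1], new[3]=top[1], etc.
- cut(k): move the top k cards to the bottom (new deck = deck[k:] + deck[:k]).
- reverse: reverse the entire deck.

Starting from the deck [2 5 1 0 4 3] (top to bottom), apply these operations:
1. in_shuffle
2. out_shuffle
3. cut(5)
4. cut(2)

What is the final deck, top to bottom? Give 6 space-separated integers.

Answer: 5 2 3 4 1 0

Derivation:
After op 1 (in_shuffle): [0 2 4 5 3 1]
After op 2 (out_shuffle): [0 5 2 3 4 1]
After op 3 (cut(5)): [1 0 5 2 3 4]
After op 4 (cut(2)): [5 2 3 4 1 0]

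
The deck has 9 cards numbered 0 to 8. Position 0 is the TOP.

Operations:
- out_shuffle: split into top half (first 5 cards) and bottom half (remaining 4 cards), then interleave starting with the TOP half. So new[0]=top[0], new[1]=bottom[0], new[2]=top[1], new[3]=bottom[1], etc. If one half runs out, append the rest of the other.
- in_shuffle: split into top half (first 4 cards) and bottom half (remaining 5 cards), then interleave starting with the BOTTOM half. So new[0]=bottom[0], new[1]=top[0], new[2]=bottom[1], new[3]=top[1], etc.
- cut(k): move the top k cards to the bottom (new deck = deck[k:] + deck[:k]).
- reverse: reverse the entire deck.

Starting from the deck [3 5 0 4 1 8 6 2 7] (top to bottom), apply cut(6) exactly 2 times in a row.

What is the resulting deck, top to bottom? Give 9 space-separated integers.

Answer: 4 1 8 6 2 7 3 5 0

Derivation:
After op 1 (cut(6)): [6 2 7 3 5 0 4 1 8]
After op 2 (cut(6)): [4 1 8 6 2 7 3 5 0]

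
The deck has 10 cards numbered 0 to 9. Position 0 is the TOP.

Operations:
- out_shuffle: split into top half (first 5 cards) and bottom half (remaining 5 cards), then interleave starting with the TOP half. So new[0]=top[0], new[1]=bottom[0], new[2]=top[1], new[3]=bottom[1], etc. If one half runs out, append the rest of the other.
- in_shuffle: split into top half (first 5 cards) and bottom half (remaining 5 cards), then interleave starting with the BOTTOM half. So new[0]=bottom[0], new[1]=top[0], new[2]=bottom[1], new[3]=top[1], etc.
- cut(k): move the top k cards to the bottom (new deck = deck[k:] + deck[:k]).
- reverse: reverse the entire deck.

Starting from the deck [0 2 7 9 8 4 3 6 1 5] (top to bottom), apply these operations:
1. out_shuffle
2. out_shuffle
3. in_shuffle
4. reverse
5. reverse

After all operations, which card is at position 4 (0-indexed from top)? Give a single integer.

Answer: 8

Derivation:
After op 1 (out_shuffle): [0 4 2 3 7 6 9 1 8 5]
After op 2 (out_shuffle): [0 6 4 9 2 1 3 8 7 5]
After op 3 (in_shuffle): [1 0 3 6 8 4 7 9 5 2]
After op 4 (reverse): [2 5 9 7 4 8 6 3 0 1]
After op 5 (reverse): [1 0 3 6 8 4 7 9 5 2]
Position 4: card 8.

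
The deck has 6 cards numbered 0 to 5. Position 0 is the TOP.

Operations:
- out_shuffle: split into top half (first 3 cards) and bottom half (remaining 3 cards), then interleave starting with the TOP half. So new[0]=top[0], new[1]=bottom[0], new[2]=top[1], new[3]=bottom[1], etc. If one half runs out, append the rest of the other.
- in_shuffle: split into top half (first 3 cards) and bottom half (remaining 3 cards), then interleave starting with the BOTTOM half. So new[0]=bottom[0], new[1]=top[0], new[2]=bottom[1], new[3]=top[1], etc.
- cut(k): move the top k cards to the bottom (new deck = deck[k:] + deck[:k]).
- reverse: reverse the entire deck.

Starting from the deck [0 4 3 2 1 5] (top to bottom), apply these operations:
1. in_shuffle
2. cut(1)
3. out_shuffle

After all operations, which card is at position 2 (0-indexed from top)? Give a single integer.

After op 1 (in_shuffle): [2 0 1 4 5 3]
After op 2 (cut(1)): [0 1 4 5 3 2]
After op 3 (out_shuffle): [0 5 1 3 4 2]
Position 2: card 1.

Answer: 1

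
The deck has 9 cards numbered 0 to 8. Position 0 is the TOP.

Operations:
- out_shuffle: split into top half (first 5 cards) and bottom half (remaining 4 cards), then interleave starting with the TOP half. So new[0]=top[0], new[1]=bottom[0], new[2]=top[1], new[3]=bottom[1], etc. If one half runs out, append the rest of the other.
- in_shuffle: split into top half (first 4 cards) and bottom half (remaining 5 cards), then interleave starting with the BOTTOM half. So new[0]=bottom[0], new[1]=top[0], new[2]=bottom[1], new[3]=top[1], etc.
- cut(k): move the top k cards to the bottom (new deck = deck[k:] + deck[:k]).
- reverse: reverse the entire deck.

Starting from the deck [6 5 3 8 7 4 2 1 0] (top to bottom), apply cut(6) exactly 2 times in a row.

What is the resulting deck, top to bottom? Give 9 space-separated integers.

Answer: 8 7 4 2 1 0 6 5 3

Derivation:
After op 1 (cut(6)): [2 1 0 6 5 3 8 7 4]
After op 2 (cut(6)): [8 7 4 2 1 0 6 5 3]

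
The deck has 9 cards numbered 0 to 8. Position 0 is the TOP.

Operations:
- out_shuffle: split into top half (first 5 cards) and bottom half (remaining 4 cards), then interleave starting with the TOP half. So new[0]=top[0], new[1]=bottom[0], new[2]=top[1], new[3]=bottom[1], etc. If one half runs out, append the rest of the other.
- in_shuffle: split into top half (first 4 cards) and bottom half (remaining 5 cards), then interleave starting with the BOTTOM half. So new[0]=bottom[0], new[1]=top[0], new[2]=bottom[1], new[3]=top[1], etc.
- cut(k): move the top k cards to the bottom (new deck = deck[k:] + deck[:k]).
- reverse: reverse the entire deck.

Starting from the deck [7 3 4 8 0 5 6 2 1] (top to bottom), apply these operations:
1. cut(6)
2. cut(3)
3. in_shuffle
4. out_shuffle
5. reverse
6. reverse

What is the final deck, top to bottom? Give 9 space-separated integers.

After op 1 (cut(6)): [6 2 1 7 3 4 8 0 5]
After op 2 (cut(3)): [7 3 4 8 0 5 6 2 1]
After op 3 (in_shuffle): [0 7 5 3 6 4 2 8 1]
After op 4 (out_shuffle): [0 4 7 2 5 8 3 1 6]
After op 5 (reverse): [6 1 3 8 5 2 7 4 0]
After op 6 (reverse): [0 4 7 2 5 8 3 1 6]

Answer: 0 4 7 2 5 8 3 1 6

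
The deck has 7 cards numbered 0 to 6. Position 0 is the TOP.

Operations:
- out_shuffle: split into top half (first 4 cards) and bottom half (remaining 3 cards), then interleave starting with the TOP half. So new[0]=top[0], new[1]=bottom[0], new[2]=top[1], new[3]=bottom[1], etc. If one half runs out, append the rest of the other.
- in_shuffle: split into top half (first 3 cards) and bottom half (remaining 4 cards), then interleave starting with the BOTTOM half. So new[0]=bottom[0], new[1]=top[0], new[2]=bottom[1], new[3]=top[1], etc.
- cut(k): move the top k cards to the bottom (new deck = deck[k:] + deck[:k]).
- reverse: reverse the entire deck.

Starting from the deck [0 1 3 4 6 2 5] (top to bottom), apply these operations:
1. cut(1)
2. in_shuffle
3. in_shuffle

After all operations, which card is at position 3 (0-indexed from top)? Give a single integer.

After op 1 (cut(1)): [1 3 4 6 2 5 0]
After op 2 (in_shuffle): [6 1 2 3 5 4 0]
After op 3 (in_shuffle): [3 6 5 1 4 2 0]
Position 3: card 1.

Answer: 1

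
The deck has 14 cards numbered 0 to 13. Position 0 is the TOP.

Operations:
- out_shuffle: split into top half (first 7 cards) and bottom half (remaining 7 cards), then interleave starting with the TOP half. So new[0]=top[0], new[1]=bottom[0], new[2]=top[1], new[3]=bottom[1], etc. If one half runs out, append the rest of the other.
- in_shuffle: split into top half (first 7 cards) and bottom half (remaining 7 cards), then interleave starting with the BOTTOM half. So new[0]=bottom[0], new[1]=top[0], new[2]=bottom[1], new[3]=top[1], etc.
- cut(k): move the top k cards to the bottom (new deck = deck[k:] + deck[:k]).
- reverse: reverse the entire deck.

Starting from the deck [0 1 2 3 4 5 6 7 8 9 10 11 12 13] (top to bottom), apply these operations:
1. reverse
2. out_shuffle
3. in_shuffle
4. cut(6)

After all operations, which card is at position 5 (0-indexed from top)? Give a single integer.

Answer: 4

Derivation:
After op 1 (reverse): [13 12 11 10 9 8 7 6 5 4 3 2 1 0]
After op 2 (out_shuffle): [13 6 12 5 11 4 10 3 9 2 8 1 7 0]
After op 3 (in_shuffle): [3 13 9 6 2 12 8 5 1 11 7 4 0 10]
After op 4 (cut(6)): [8 5 1 11 7 4 0 10 3 13 9 6 2 12]
Position 5: card 4.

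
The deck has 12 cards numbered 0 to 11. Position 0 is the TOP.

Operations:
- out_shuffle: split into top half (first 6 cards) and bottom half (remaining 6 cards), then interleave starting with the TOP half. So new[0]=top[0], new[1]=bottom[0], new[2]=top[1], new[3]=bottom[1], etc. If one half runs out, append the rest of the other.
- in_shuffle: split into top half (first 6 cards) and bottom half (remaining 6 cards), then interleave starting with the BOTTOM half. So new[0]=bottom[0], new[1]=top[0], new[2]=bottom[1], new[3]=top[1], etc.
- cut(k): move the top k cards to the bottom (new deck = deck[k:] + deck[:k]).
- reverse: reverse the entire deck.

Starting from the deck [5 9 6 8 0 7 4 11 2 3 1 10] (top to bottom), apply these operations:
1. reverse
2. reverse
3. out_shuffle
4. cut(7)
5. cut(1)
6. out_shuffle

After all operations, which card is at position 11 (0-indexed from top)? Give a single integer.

After op 1 (reverse): [10 1 3 2 11 4 7 0 8 6 9 5]
After op 2 (reverse): [5 9 6 8 0 7 4 11 2 3 1 10]
After op 3 (out_shuffle): [5 4 9 11 6 2 8 3 0 1 7 10]
After op 4 (cut(7)): [3 0 1 7 10 5 4 9 11 6 2 8]
After op 5 (cut(1)): [0 1 7 10 5 4 9 11 6 2 8 3]
After op 6 (out_shuffle): [0 9 1 11 7 6 10 2 5 8 4 3]
Position 11: card 3.

Answer: 3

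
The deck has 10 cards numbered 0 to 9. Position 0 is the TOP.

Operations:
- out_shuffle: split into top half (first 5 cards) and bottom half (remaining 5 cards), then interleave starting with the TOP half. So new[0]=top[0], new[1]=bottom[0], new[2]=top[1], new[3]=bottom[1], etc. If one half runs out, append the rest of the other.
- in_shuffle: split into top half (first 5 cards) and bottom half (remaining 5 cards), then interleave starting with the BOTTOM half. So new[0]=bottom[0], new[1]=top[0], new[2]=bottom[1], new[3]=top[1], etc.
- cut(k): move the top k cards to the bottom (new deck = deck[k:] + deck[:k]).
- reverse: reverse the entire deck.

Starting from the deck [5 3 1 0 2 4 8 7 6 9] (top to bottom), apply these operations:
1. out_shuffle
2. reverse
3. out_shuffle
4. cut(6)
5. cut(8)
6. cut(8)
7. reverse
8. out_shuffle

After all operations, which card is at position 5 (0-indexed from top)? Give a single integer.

Answer: 6

Derivation:
After op 1 (out_shuffle): [5 4 3 8 1 7 0 6 2 9]
After op 2 (reverse): [9 2 6 0 7 1 8 3 4 5]
After op 3 (out_shuffle): [9 1 2 8 6 3 0 4 7 5]
After op 4 (cut(6)): [0 4 7 5 9 1 2 8 6 3]
After op 5 (cut(8)): [6 3 0 4 7 5 9 1 2 8]
After op 6 (cut(8)): [2 8 6 3 0 4 7 5 9 1]
After op 7 (reverse): [1 9 5 7 4 0 3 6 8 2]
After op 8 (out_shuffle): [1 0 9 3 5 6 7 8 4 2]
Position 5: card 6.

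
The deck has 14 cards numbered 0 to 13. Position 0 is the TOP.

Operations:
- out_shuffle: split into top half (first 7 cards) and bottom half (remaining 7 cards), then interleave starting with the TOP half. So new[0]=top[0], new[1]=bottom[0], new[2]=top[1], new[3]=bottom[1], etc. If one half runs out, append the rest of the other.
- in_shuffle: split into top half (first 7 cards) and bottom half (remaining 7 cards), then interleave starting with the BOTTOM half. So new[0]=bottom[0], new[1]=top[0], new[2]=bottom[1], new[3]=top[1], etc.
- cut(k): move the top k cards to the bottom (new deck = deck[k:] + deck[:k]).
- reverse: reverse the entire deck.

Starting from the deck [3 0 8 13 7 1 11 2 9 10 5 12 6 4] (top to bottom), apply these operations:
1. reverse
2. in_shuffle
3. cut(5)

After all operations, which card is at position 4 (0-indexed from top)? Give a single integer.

After op 1 (reverse): [4 6 12 5 10 9 2 11 1 7 13 8 0 3]
After op 2 (in_shuffle): [11 4 1 6 7 12 13 5 8 10 0 9 3 2]
After op 3 (cut(5)): [12 13 5 8 10 0 9 3 2 11 4 1 6 7]
Position 4: card 10.

Answer: 10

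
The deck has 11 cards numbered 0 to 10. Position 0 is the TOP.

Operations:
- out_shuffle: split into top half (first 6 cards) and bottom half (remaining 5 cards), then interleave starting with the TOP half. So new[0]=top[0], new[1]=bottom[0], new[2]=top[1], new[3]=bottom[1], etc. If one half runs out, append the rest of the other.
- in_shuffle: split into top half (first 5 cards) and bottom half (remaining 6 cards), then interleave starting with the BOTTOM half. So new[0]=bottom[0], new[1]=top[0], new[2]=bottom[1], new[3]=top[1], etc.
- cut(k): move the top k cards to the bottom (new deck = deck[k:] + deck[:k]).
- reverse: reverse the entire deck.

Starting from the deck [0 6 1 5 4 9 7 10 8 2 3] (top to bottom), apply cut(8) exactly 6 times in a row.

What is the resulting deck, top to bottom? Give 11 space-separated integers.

Answer: 4 9 7 10 8 2 3 0 6 1 5

Derivation:
After op 1 (cut(8)): [8 2 3 0 6 1 5 4 9 7 10]
After op 2 (cut(8)): [9 7 10 8 2 3 0 6 1 5 4]
After op 3 (cut(8)): [1 5 4 9 7 10 8 2 3 0 6]
After op 4 (cut(8)): [3 0 6 1 5 4 9 7 10 8 2]
After op 5 (cut(8)): [10 8 2 3 0 6 1 5 4 9 7]
After op 6 (cut(8)): [4 9 7 10 8 2 3 0 6 1 5]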